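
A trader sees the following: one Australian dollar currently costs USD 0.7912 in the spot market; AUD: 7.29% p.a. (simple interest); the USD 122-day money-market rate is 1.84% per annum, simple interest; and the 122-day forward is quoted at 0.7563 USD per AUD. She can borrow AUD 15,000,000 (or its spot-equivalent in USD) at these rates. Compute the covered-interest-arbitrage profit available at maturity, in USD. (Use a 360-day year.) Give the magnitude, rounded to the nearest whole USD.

USD 317,238

T = 122/360 years.
Invest the AUD and cover forward: 15,000,000 × 1.024705 × 0.7563 = USD 11,624,765.87.
Convert at spot and invest in USD: 15,000,000 × 0.7912 × 1.0062355556 = USD 11,942,003.57.
The quoted forward undervalues AUD, so borrow AUD, convert to USD at spot, deposit the USD at 1.84%, and buy AUD forward at 0.7563 to cover the loan.
Arbitrage profit = |11,624,765.87 − 11,942,003.57| = USD 317,238.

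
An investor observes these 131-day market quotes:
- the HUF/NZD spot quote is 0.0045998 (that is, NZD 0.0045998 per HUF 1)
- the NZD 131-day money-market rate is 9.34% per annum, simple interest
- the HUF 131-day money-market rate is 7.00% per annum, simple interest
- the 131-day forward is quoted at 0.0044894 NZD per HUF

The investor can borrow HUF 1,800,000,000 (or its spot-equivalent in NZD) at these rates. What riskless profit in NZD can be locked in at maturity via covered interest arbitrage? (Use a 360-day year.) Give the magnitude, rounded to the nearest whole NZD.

NZD 274,283

T = 131/360 years.
Keep in HUF, deliver into the forward: 1,800,000,000·1.025472222·0.0044894 = NZD 8,286,758.99.
Swap to NZD now, deposit: 1,800,000,000·0.0045998·1.033987222 = NZD 8,561,041.96.
The quoted forward undervalues HUF, so borrow HUF, convert to NZD at spot, deposit the NZD at 9.34%, and buy HUF forward at 0.0044894 to cover the loan.
Profit = 8,561,041.96 − 8,286,758.99 = NZD 274,283.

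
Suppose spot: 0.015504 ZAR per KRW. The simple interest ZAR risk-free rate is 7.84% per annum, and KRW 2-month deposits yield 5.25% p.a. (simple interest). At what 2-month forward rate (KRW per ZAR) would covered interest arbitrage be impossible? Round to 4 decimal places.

T = 2/12 years.
Growth of 1 ZAR over T: 1 + 0.0784×2/12 = 1.01306667.
KRW accumulates by 1 + 0.0525×2/12 = 1.008750.
Forward (ZAR per KRW) = 0.015504 × 1.01306667 / 1.008750 = 0.015570345.
Invert for KRW per ZAR: 1 / 0.015570345 = 64.2247.

64.2247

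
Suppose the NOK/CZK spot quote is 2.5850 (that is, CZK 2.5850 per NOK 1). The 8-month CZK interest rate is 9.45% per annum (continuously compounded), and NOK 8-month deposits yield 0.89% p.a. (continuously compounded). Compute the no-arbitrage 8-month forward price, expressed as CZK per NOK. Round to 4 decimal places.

2.7368

T = 8/12 years.
Growth of 1 CZK over T: e^(0.0945×8/12) = 1.0650268.
Growth of 1 NOK over T: e^(0.0089×8/12) = 1.005951.
Forward (CZK per NOK) = 2.585 × 1.0650268 / 1.005951 = 2.736808.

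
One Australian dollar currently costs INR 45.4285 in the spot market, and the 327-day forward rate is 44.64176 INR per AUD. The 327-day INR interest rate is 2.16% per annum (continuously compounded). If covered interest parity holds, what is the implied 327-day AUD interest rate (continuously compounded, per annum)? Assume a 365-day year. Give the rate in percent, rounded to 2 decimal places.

T = 327/365 years.
CIP gives F = S · g_INR/g_AUD, so g_INR/g_AUD = 44.64176/45.4285 = 0.9826818.
The INR side grows by e^(0.0216×327/365) = 1.0195397.
So the AUD growth factor = 1.0375075.
r = ln(1.0375075)/(327/365) = 0.041100 → 4.11%.

4.11%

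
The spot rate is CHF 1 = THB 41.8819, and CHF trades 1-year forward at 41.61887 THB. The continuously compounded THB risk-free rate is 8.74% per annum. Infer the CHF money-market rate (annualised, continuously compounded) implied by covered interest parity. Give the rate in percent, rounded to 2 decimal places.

9.37%

T = 1 year.
By CIP, F/S equals the THB-to-CHF growth ratio: 41.61887/41.8819 = 0.9937197.
THB growth factor: e^(0.0874×1) = 1.0913331.
That pins the CHF growth at 1.0982303.
Take logs: ln 1.0982303 / 1 = 0.093700, so 9.37%.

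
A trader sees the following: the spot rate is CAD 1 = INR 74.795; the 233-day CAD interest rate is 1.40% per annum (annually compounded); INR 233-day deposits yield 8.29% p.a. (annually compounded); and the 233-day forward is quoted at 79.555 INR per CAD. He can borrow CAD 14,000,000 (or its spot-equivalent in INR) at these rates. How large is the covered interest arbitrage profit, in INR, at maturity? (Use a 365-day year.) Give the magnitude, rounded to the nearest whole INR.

INR 21,955,731

T = 233/365 years.
Invest the CAD and cover forward: 14,000,000 × 1.008914504843 × 79.555 = INR 1,123,698,708.06.
Convert at spot and invest in INR: 14,000,000 × 74.795 × 1.052154916295 = INR 1,101,742,977.50.
The quoted forward overvalues CAD, so borrow INR, buy CAD at spot, deposit the CAD at 1.40%, and sell the proceeds forward at 79.555.
The gap between the two covered legs is INR 21,955,731.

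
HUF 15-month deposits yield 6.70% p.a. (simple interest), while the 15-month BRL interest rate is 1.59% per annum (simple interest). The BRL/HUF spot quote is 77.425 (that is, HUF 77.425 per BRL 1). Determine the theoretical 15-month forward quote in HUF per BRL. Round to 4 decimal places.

82.2741

T = 15/12 years.
Growth of 1 HUF over T: 1 + 0.0670×15/12 = 1.083750.
BRL accumulates by 1 + 0.0159×15/12 = 1.019875.
Forward (HUF per BRL) = 77.425 × 1.083750 / 1.019875 = 82.274145.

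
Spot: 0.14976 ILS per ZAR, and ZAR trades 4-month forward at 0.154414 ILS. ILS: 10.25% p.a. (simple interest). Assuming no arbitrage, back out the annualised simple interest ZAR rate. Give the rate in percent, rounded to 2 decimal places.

T = 4/12 years.
By CIP, F/S equals the ILS-to-ZAR growth ratio: 0.154414/0.14976 = 1.0310764.
ILS growth factor: 1 + 0.1025×4/12 = 1.0341667.
Hence g_ZAR = 1.0029972.
(1.0029972 − 1)/T = 0.008992, i.e. 0.90%.

0.90%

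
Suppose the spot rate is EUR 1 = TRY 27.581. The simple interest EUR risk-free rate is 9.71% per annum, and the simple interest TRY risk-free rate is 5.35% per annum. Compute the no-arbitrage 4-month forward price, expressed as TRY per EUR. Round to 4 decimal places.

27.1927

T = 4/12 years.
Growth of 1 TRY over T: 1 + 0.0535×4/12 = 1.01783333.
EUR accumulates by 1 + 0.0971×4/12 = 1.03236667.
So F = 27.581 × 1.01783333 / 1.03236667 = 27.192723 (TRY/EUR).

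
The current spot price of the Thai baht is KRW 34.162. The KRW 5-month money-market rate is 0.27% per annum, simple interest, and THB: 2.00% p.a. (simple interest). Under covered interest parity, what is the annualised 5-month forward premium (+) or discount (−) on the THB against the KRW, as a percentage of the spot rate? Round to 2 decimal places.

-1.72%

T = 5/12 years.
No-arbitrage forward: 34.162 × 1.001125 / 1.0083333 = 33.917785 KRW/THB.
(F − S)/S ÷ T = (33.917785 − 34.162)/34.162/(5/12) = -0.017157 → -1.72%.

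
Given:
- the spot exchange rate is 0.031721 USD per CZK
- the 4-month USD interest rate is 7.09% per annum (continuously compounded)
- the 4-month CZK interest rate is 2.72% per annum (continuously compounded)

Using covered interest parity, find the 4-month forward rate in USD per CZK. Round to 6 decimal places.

0.032186

T = 4/12 years.
Growth of 1 USD over T: e^(0.0709×4/12) = 1.0239148.
Growth of 1 CZK over T: e^(0.0272×4/12) = 1.0091079.
CIP: F = S · (grow USD)/(grow CZK) = 0.031721 × 1.0239148/1.0091079 = 0.03218645 USD per CZK.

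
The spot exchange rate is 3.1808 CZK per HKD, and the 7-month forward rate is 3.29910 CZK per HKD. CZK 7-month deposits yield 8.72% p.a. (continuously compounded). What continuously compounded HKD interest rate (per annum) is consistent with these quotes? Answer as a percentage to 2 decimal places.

2.46%

T = 7/12 years.
By CIP, F/S equals the CZK-to-HKD growth ratio: 3.2991/3.1808 = 1.0371919.
CZK growth factor: e^(0.0872×7/12) = 1.0521826.
Hence g_HKD = 1.0144532.
r = ln(1.0144532)/(7/12) = 0.024600 → 2.46%.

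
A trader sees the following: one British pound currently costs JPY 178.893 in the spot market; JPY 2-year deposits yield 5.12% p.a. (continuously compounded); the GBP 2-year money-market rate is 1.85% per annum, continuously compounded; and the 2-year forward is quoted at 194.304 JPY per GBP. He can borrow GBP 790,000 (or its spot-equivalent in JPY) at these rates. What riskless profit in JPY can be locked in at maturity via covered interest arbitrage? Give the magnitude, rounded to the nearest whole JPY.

JPY 2,721,942

T = 2 years.
Invest the GBP and cover forward: 790,000 × 1.03769302084 × 194.304 = JPY 159,286,044.73.
Convert at spot and invest in JPY: 790,000 × 178.893 × 1.10782651372 = JPY 156,564,102.73.
The quoted forward overvalues GBP, so borrow JPY, buy GBP at spot, deposit the GBP at 1.85%, and sell the proceeds forward at 194.304.
The gap between the two covered legs is JPY 2,721,942.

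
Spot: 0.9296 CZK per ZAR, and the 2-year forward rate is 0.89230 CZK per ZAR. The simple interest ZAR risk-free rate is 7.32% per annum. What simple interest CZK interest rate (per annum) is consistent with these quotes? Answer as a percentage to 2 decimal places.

T = 2 years.
By CIP, F/S equals the CZK-to-ZAR growth ratio: 0.8923/0.9296 = 0.9598752.
The ZAR side grows by 1 + 0.0732×2 = 1.146400.
That pins the CZK growth at 1.1004009.
(1.1004009 − 1)/T = 0.050200, i.e. 5.02%.

5.02%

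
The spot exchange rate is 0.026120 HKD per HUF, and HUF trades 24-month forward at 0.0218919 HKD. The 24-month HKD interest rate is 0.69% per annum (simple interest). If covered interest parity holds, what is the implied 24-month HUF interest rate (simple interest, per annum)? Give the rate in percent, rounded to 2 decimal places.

T = 2 years.
CIP gives F = S · g_HKD/g_HUF, so g_HKD/g_HUF = 0.0218919/0.02612 = 0.8381279.
HKD growth factor: 1 + 0.0069×2 = 1.013800.
That pins the HUF growth at 1.2096006.
(1.2096006 − 1)/T = 0.104800, i.e. 10.48%.

10.48%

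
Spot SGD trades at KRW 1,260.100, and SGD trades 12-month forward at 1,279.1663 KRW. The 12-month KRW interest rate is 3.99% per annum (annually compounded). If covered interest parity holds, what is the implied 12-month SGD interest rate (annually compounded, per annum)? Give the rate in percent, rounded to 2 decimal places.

2.44%

T = 1 year.
F/S = 1279.1663/1260.1 = 1.0151308 = (growth of KRW) / (growth of SGD).
KRW growth factor: (1 + 0.0399)^1 = 1.039900.
So the SGD growth factor = 1.024400.
r = 1.024400^(1/1) − 1 = 0.024400 → 2.44%.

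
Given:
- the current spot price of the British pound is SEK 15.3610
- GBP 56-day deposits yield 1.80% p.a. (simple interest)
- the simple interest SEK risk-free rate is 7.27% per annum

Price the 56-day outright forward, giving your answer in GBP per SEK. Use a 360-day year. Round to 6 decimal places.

0.064552

T = 56/360 years.
SEK growth factor: 1 + 0.0727×56/360 = 1.0113089.
GBP accumulates by 1 + 0.0180×56/360 = 1.002800.
Forward (SEK per GBP) = 15.361 × 1.0113089 / 1.002800 = 15.49134.
Quoted the other way: 1/15.49134 = 0.064552 GBP per SEK.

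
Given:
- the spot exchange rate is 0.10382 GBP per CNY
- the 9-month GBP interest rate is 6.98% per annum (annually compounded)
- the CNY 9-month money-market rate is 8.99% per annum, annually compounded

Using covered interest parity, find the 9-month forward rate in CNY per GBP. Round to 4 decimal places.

9.7675

T = 9/12 years.
GBP accumulates by (1 + 0.0698)^(9/12) = 1.051906.
CNY growth factor: (1 + 0.0899)^(9/12) = 1.0666943.
So F = 0.10382 × 1.051906 / 1.0666943 = 0.1023807 (GBP/CNY).
Quoted the other way: 1/0.1023807 = 9.7675 CNY per GBP.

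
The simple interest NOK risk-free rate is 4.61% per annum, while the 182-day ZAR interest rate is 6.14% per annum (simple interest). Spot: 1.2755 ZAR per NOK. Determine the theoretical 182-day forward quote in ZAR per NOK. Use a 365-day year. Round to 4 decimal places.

T = 182/365 years.
ZAR accumulates by 1 + 0.0614×182/365 = 1.0306159.
Growth of 1 NOK over T: 1 + 0.0461×182/365 = 1.0229868.
CIP: F = S · (grow ZAR)/(grow NOK) = 1.2755 × 1.0306159/1.0229868 = 1.285012 ZAR per NOK.

1.2850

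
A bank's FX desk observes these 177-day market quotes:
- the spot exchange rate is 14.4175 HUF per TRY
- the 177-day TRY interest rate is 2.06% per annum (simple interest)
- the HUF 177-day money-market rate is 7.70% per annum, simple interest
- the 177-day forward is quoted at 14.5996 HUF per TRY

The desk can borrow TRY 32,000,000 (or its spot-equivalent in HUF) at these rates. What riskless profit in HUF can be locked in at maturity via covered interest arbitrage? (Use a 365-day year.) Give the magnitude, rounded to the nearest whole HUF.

HUF 6,732,848

T = 177/365 years.
Keep in TRY, deliver into the forward: 32,000,000·1.00998958904·14.5996 = HUF 471,854,208.13.
Swap to HUF now, deposit: 32,000,000·14.4175·1.03733972603 = HUF 478,587,056.00.
The quoted forward undervalues TRY, so borrow TRY, convert to HUF at spot, deposit the HUF at 7.70%, and buy TRY forward at 14.5996 to cover the loan.
The gap between the two covered legs is HUF 6,732,848.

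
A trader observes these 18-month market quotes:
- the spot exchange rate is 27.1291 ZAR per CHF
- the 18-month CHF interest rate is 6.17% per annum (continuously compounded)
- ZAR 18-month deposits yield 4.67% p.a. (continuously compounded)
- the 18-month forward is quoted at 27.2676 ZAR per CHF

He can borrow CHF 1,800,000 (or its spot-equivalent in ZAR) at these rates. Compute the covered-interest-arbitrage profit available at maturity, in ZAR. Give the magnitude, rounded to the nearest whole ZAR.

ZAR 1,465,286

T = 18/12 years.
Keep in CHF, deliver into the forward: 1,800,000·1.0969679886·27.2676 = ZAR 53,841,031.79.
Swap to ZAR now, deposit: 1,800,000·27.1291·1.072561808 = ZAR 52,375,745.78.
The quoted forward overvalues CHF, so borrow ZAR, buy CHF at spot, deposit the CHF at 6.17%, and sell the proceeds forward at 27.2676.
Arbitrage profit = |53,841,031.79 − 52,375,745.78| = ZAR 1,465,286.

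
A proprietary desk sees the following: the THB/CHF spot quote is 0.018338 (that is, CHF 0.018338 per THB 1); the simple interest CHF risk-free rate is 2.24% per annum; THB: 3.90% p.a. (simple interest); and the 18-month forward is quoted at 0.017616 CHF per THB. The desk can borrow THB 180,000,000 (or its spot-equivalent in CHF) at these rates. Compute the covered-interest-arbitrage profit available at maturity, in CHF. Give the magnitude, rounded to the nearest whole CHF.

CHF 55,372

T = 18/12 years.
Route A — deposit THB, sell forward: 180,000,000 × 1.058500 × 0.017616 = CHF 3,356,376.48.
Route B — convert at spot, deposit CHF: 180,000,000 × 0.018338 × 1.033600 = CHF 3,411,748.22.
The quoted forward undervalues THB, so borrow THB, convert to CHF at spot, deposit the CHF at 2.24%, and buy THB forward at 0.017616 to cover the loan.
Arbitrage profit = |3,356,376.48 − 3,411,748.22| = CHF 55,372.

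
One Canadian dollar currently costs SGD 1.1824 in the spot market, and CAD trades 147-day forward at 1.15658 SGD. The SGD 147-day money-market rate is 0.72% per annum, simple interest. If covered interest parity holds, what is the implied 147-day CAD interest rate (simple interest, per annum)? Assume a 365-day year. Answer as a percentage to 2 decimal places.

6.28%

T = 147/365 years.
By CIP, F/S equals the SGD-to-CAD growth ratio: 1.15658/1.1824 = 0.9781631.
SGD growth factor: 1 + 0.0072×147/365 = 1.0028997.
That pins the CAD growth at 1.0252888.
(1.0252888 − 1)/T = 0.062792, i.e. 6.28%.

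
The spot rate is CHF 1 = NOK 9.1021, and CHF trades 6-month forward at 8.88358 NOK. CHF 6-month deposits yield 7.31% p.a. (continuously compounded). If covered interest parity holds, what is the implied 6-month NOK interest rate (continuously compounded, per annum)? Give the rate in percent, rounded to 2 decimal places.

2.45%

T = 6/12 years.
By CIP, F/S equals the NOK-to-CHF growth ratio: 8.88358/9.1021 = 0.9759924.
The CHF side grows by e^(0.0731×6/12) = 1.0372262.
Hence g_NOK = 1.0123249.
r = ln(1.0123249)/(6/12) = 0.024499 → 2.45%.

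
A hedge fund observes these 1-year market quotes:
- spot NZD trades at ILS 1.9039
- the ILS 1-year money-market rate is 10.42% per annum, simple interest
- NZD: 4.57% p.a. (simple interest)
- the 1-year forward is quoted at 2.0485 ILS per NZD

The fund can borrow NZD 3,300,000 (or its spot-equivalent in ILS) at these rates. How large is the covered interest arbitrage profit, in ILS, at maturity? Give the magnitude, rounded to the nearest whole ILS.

ILS 131,439

T = 1 year.
Keep in NZD, deliver into the forward: 3,300,000·1.045700·2.0485 = ILS 7,068,984.29.
Swap to ILS now, deposit: 3,300,000·1.9039·1.104200 = ILS 6,937,545.05.
The quoted forward overvalues NZD, so borrow ILS, buy NZD at spot, deposit the NZD at 4.57%, and sell the proceeds forward at 2.0485.
The gap between the two covered legs is ILS 131,439.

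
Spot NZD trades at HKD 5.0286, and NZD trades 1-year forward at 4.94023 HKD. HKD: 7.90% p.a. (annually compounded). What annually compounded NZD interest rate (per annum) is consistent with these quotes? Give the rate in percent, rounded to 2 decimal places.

T = 1 year.
F/S = 4.94023/5.0286 = 0.9824265 = (growth of HKD) / (growth of NZD).
The HKD side grows by (1 + 0.0790)^1 = 1.079000.
Hence g_NZD = 1.098301.
Annualise: 1.098301^(1/1) − 1 = 0.098301 = 9.83%.

9.83%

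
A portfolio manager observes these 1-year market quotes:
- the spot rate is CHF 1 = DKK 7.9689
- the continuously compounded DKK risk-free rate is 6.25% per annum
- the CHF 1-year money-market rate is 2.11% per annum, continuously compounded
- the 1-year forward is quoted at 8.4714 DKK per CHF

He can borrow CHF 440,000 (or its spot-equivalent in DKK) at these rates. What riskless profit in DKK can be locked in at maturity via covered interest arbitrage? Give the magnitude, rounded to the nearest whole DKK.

DKK 74,446

T = 1 year.
Invest the CHF and cover forward: 440,000 × 1.021324179 × 8.4714 = DKK 3,806,900.09.
Convert at spot and invest in DKK: 440,000 × 7.9689 × 1.064494459 = DKK 3,732,453.95.
The quoted forward overvalues CHF, so borrow DKK, buy CHF at spot, deposit the CHF at 2.11%, and sell the proceeds forward at 8.4714.
Arbitrage profit = |3,806,900.09 − 3,732,453.95| = DKK 74,446.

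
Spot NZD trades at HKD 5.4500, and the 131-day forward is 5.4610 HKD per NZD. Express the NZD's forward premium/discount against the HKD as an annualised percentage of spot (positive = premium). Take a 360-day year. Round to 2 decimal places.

+0.55%

T = 131/360 years.
NZD trades forward at +0.20183% vs spot over the period.
Annualise by dividing by T: 0.0020183 / (131/360) = 0.005546 → 0.55%.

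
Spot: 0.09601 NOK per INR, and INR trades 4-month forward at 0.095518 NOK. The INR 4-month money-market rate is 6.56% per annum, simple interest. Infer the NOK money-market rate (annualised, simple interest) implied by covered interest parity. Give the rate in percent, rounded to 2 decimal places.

4.99%

T = 4/12 years.
F/S = 0.095518/0.09601 = 0.9948755 = (growth of NOK) / (growth of INR).
INR growth factor: 1 + 0.0656×4/12 = 1.0218667.
That pins the NOK growth at 1.0166301.
r = (1.0166301 − 1)/(4/12) = 0.049890 → 4.99%.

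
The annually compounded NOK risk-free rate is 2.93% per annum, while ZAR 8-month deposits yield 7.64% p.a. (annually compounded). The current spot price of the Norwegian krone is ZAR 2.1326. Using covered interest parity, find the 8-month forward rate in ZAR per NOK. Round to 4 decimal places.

2.1972

T = 8/12 years.
Growth of 1 ZAR over T: (1 + 0.0764)^(8/12) = 1.0503059.
NOK growth factor: (1 + 0.0293)^(8/12) = 1.0194392.
Forward (ZAR per NOK) = 2.1326 × 1.0503059 / 1.0194392 = 2.197171.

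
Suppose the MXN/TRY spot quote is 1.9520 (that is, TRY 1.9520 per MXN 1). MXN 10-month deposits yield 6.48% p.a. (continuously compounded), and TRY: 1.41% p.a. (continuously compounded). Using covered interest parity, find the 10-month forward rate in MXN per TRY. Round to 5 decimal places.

T = 10/12 years.
Growth of 1 TRY over T: e^(0.0141×10/12) = 1.0118193.
Growth of 1 MXN over T: e^(0.0648×10/12) = 1.0554846.
Forward (TRY per MXN) = 1.952 × 1.0118193 / 1.0554846 = 1.871246.
Invert for MXN per TRY: 1 / 1.871246 = 0.53440.

0.53440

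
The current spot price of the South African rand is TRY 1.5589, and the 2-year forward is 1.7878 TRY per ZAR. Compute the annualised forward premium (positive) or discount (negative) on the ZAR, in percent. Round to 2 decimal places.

T = 2 years.
Period premium: (1.7878 − 1.5589)/1.5589 = 0.1468343.
×(1/T) gives 7.34% p.a.

+7.34%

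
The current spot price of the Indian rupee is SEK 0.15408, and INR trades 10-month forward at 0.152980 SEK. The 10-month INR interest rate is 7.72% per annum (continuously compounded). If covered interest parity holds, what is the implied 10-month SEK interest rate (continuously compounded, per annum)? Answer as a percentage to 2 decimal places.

6.86%

T = 10/12 years.
F/S = 0.15298/0.15408 = 0.9928609 = (growth of SEK) / (growth of INR).
The INR side grows by e^(0.0772×10/12) = 1.0664478.
So the SEK growth factor = 1.0588343.
Take logs: ln 1.0588343 / (10/12) = 0.068602, so 6.86%.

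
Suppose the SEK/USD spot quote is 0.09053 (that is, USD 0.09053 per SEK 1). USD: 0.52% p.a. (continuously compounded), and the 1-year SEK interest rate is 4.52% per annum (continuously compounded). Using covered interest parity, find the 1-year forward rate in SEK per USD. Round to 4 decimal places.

11.4969

T = 1 year.
USD accumulates by e^(0.0052×1) = 1.00521354.
SEK accumulates by e^(0.0452×1) = 1.04623709.
CIP: F = S · (grow USD)/(grow SEK) = 0.09053 × 1.00521354/1.04623709 = 0.086980267 USD per SEK.
Quoted the other way: 1/0.086980267 = 11.4969 SEK per USD.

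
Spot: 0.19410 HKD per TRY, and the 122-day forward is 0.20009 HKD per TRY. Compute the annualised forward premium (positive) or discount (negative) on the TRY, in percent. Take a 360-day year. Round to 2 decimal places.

T = 122/360 years.
Period premium: (0.20009 − 0.1941)/0.1941 = 0.0308604.
×(1/T) gives 9.11% p.a.

+9.11%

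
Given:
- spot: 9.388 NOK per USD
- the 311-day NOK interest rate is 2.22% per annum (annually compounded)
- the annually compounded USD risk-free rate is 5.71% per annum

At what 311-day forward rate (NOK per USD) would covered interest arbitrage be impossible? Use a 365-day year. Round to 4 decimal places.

9.1233

T = 311/365 years.
Growth of 1 NOK over T: (1 + 0.0222)^(311/365) = 1.0188848.
USD growth factor: (1 + 0.0571)^(311/365) = 1.0484512.
Forward (NOK per USD) = 9.388 × 1.0188848 / 1.0484512 = 9.123258.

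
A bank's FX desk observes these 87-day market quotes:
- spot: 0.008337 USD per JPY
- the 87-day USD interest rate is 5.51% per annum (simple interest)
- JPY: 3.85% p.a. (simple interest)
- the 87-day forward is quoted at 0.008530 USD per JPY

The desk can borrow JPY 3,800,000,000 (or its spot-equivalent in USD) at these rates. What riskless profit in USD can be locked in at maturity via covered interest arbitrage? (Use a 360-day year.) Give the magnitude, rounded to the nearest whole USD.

USD 613,132

T = 87/360 years.
Keep in JPY, deliver into the forward: 3,800,000,000·1.0093041667·0.008530 = USD 32,715,585.26.
Swap to USD now, deposit: 3,800,000,000·0.008337·1.0133158333 = USD 32,102,453.59.
The quoted forward overvalues JPY, so borrow USD, buy JPY at spot, deposit the JPY at 3.85%, and sell the proceeds forward at 0.008530.
The gap between the two covered legs is USD 613,132.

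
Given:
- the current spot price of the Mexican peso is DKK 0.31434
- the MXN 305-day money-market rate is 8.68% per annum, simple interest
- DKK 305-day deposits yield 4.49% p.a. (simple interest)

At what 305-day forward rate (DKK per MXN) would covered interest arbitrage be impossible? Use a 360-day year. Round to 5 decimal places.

0.30395

T = 305/360 years.
DKK growth factor: 1 + 0.0449×305/360 = 1.0380403.
Growth of 1 MXN over T: 1 + 0.0868×305/360 = 1.0735389.
CIP: F = S · (grow DKK)/(grow MXN) = 0.31434 × 1.0380403/1.0735389 = 0.3039458 DKK per MXN.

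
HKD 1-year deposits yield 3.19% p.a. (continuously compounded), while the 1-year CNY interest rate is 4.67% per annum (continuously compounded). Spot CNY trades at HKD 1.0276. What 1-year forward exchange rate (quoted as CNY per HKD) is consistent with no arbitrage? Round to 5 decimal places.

0.98765

T = 1 year.
HKD accumulates by e^(0.0319×1) = 1.0324143.
CNY accumulates by e^(0.0467×1) = 1.0478076.
So F = 1.0276 × 1.0324143 / 1.0478076 = 1.012504 (HKD/CNY).
Invert for CNY per HKD: 1 / 1.012504 = 0.98765.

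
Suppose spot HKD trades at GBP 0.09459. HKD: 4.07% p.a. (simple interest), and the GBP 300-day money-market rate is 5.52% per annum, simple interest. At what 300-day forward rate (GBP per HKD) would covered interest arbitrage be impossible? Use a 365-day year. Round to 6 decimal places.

T = 300/365 years.
GBP accumulates by 1 + 0.0552×300/365 = 1.0453699.
HKD accumulates by 1 + 0.0407×300/365 = 1.0334521.
CIP: F = S · (grow GBP)/(grow HKD) = 0.09459 × 1.0453699/1.0334521 = 0.09568081 GBP per HKD.

0.095681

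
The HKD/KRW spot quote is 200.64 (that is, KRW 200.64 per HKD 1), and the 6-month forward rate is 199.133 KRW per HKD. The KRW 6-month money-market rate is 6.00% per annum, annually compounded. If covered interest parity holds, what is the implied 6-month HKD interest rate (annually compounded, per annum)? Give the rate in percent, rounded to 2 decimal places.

T = 6/12 years.
F/S = 199.133/200.64 = 0.9924890 = (growth of KRW) / (growth of HKD).
KRW growth factor: (1 + 0.0600)^(6/12) = 1.029563.
Hence g_HKD = 1.0373546.
Annualise: 1.0373546^(12/6) − 1 = 0.076105 = 7.61%.

7.61%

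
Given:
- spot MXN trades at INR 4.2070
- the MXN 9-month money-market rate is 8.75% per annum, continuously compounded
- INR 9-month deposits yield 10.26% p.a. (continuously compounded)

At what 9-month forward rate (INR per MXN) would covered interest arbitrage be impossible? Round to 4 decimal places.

4.2549

T = 9/12 years.
INR accumulates by e^(0.1026×9/12) = 1.0799881.
Growth of 1 MXN over T: e^(0.0875×9/12) = 1.0678262.
CIP: F = S · (grow INR)/(grow MXN) = 4.207 × 1.0799881/1.0678262 = 4.254915 INR per MXN.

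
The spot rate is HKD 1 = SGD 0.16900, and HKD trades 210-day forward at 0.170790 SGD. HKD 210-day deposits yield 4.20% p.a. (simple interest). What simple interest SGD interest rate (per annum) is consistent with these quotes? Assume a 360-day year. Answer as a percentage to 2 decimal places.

6.06%

T = 210/360 years.
By CIP, F/S equals the SGD-to-HKD growth ratio: 0.17079/0.169 = 1.0105917.
HKD growth factor: 1 + 0.0420×210/360 = 1.024500.
That pins the SGD growth at 1.0353512.
(1.0353512 − 1)/T = 0.060602, i.e. 6.06%.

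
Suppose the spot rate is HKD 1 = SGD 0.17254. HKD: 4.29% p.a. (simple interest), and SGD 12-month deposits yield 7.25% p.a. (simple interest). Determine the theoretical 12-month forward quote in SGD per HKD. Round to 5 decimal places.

0.17744

T = 1 year.
SGD growth factor: 1 + 0.0725×1 = 1.072500.
Growth of 1 HKD over T: 1 + 0.0429×1 = 1.042900.
Forward (SGD per HKD) = 0.17254 × 1.072500 / 1.042900 = 0.1774371.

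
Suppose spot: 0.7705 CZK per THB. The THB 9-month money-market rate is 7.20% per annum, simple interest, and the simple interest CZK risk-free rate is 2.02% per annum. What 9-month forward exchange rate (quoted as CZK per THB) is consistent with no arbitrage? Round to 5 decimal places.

0.74210

T = 9/12 years.
CZK accumulates by 1 + 0.0202×9/12 = 1.015150.
THB accumulates by 1 + 0.0720×9/12 = 1.054000.
CIP: F = S · (grow CZK)/(grow THB) = 0.7705 × 1.015150/1.054000 = 0.7420997 CZK per THB.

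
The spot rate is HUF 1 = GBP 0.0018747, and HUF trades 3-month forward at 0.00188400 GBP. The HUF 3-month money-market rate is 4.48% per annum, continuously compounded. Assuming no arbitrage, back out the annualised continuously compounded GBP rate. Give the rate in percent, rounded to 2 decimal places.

6.46%

T = 3/12 years.
F/S = 0.001884/0.0018747 = 1.0049608 = (growth of GBP) / (growth of HUF).
HUF growth factor: e^(0.0448×3/12) = 1.011263.
Hence g_GBP = 1.0162797.
r = ln(1.0162797)/(3/12) = 0.064594 → 6.46%.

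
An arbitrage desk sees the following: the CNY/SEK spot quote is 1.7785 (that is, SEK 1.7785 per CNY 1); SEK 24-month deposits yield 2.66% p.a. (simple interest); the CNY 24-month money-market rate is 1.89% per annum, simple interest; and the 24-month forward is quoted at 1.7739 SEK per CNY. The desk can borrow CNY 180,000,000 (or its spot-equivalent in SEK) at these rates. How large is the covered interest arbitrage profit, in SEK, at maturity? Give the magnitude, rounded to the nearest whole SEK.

SEK 5,789,300

T = 2 years.
Invest the CNY and cover forward: 180,000,000 × 1.037800 × 1.7739 = SEK 331,371,615.60.
Convert at spot and invest in SEK: 180,000,000 × 1.7785 × 1.053200 = SEK 337,160,916.00.
The quoted forward undervalues CNY, so borrow CNY, convert to SEK at spot, deposit the SEK at 2.66%, and buy CNY forward at 1.7739 to cover the loan.
The gap between the two covered legs is SEK 5,789,300.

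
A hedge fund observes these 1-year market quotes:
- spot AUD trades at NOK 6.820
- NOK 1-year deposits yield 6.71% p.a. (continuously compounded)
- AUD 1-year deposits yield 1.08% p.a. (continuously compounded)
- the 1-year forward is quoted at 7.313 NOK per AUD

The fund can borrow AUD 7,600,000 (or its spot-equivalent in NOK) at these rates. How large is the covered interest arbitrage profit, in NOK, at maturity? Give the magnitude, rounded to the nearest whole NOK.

T = 1 year.
Route A — deposit AUD, sell forward: 7,600,000 × 1.0108585305 × 7.313 = NOK 56,182,304.09.
Route B — convert at spot, deposit NOK: 7,600,000 × 6.820 × 1.0694024131 = NOK 55,429,265.88.
The quoted forward overvalues AUD, so borrow NOK, buy AUD at spot, deposit the AUD at 1.08%, and sell the proceeds forward at 7.313.
Arbitrage profit = |56,182,304.09 − 55,429,265.88| = NOK 753,038.

NOK 753,038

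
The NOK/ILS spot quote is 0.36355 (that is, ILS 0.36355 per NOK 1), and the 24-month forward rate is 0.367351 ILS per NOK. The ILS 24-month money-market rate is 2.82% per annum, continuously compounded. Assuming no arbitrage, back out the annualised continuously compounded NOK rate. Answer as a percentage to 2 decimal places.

T = 2 years.
By CIP, F/S equals the ILS-to-NOK growth ratio: 0.367351/0.36355 = 1.0104552.
ILS growth factor: e^(0.0282×2) = 1.0580208.
So the NOK growth factor = 1.0470734.
Take logs: ln 1.0470734 / 2 = 0.023000, so 2.30%.

2.30%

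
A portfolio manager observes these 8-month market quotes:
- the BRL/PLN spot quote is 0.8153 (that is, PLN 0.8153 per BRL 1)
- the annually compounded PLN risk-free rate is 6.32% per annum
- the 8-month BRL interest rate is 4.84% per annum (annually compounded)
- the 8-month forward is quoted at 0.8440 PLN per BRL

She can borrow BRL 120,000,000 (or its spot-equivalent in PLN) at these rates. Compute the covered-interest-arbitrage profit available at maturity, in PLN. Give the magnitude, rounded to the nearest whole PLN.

PLN 2,606,245

T = 8/12 years.
Keep in BRL, deliver into the forward: 120,000,000·1.03201182808·0.8440 = PLN 104,522,157.95.
Swap to PLN now, deposit: 120,000,000·0.8153·1.0417015538 = PLN 101,915,913.22.
The quoted forward overvalues BRL, so borrow PLN, buy BRL at spot, deposit the BRL at 4.84%, and sell the proceeds forward at 0.8440.
The gap between the two covered legs is PLN 2,606,245.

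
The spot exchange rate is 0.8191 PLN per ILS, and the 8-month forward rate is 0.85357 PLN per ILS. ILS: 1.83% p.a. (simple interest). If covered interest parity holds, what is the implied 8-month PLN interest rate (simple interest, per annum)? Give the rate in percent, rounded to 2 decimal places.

8.22%

T = 8/12 years.
By CIP, F/S equals the PLN-to-ILS growth ratio: 0.85357/0.8191 = 1.0420828.
The ILS side grows by 1 + 0.0183×8/12 = 1.012200.
So the PLN growth factor = 1.0547962.
r = (1.0547962 − 1)/(8/12) = 0.082194 → 8.22%.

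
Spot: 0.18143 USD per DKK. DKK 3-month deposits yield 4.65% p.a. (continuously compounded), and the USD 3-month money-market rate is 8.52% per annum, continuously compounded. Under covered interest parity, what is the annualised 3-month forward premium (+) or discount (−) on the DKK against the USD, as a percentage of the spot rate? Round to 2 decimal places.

T = 3/12 years.
No-arbitrage forward: 0.18143 × 1.0215285 / 1.0116928 = 0.18319387 USD/DKK.
Annualised premium = (F − S)/S × (1/T) = (0.18319387 − 0.18143)/0.18143 ÷ (3/12) = 3.89%.

+3.89%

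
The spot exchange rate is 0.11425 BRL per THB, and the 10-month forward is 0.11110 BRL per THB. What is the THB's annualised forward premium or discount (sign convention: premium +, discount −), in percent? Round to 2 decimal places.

T = 10/12 years.
THB trades forward at -2.75711% vs spot over the period.
×(1/T) gives -3.31% p.a.

-3.31%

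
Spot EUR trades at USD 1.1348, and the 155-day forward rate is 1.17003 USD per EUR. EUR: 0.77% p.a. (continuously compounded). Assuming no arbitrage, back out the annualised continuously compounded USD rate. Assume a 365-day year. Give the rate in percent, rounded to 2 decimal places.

T = 155/365 years.
CIP gives F = S · g_USD/g_EUR, so g_USD/g_EUR = 1.17003/1.1348 = 1.0310451.
The EUR side grows by e^(0.0077×155/365) = 1.0032752.
Hence g_USD = 1.034422.
r = ln(1.034422)/(155/365) = 0.079694 → 7.97%.

7.97%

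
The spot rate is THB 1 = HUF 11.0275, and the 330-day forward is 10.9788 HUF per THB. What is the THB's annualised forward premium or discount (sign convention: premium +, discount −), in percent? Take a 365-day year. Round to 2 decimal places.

-0.49%

T = 330/365 years.
THB trades forward at -0.44162% vs spot over the period.
×(1/T) gives -0.49% p.a.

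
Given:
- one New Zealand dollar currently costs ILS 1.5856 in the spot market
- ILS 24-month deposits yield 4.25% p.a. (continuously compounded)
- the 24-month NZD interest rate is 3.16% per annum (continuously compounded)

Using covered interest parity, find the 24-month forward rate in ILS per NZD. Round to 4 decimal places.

T = 2 years.
ILS growth factor: e^(0.0425×2) = 1.0887171.
Growth of 1 NZD over T: e^(0.0316×2) = 1.0652399.
CIP: F = S · (grow ILS)/(grow NZD) = 1.5856 × 1.0887171/1.0652399 = 1.620546 ILS per NZD.

1.6205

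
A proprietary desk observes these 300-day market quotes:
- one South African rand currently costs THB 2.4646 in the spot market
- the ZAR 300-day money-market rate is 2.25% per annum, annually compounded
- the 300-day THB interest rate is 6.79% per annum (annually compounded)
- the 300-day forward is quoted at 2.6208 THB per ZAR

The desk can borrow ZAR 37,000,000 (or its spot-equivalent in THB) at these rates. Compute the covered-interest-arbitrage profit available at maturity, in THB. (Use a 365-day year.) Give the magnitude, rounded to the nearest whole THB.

T = 300/365 years.
Invest the ZAR and cover forward: 37,000,000 × 1.0184564245 × 2.6208 = THB 98,759,312.10.
Convert at spot and invest in THB: 37,000,000 × 2.4646 × 1.0554794866 = THB 96,249,385.48.
The quoted forward overvalues ZAR, so borrow THB, buy ZAR at spot, deposit the ZAR at 2.25%, and sell the proceeds forward at 2.6208.
The gap between the two covered legs is THB 2,509,927.

THB 2,509,927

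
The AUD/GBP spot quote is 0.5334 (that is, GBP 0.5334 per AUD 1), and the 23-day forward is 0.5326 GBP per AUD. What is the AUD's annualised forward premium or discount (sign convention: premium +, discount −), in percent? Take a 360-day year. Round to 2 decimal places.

T = 23/360 years.
(F − S)/S = (0.5326 − 0.5334)/0.5334 = -0.0014998.
×(1/T) gives -2.35% p.a.

-2.35%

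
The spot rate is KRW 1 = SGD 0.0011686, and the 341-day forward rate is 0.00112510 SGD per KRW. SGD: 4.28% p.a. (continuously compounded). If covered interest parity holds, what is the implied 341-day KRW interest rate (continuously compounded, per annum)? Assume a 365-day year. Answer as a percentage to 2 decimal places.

T = 341/365 years.
CIP gives F = S · g_SGD/g_KRW, so g_SGD/g_KRW = 0.0011251/0.0011686 = 0.9627760.
The SGD side grows by e^(0.0428×341/365) = 1.0407959.
That pins the KRW growth at 1.0810364.
r = ln(1.0810364)/(341/365) = 0.083404 → 8.34%.

8.34%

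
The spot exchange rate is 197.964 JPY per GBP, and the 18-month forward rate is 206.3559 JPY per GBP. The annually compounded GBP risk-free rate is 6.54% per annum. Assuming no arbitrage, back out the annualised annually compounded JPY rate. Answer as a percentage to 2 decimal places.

9.53%

T = 18/12 years.
CIP gives F = S · g_JPY/g_GBP, so g_JPY/g_GBP = 206.3559/197.964 = 1.0423910.
GBP growth factor: (1 + 0.0654)^(18/12) = 1.0996869.
That pins the JPY growth at 1.1463037.
Annualise: 1.1463037^(12/18) − 1 = 0.095300 = 9.53%.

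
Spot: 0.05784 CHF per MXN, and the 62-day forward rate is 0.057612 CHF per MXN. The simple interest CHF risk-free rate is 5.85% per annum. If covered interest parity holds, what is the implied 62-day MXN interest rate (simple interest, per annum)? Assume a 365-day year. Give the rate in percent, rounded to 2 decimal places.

T = 62/365 years.
F/S = 0.057612/0.05784 = 0.9960581 = (growth of CHF) / (growth of MXN).
CHF growth factor: 1 + 0.0585×62/365 = 1.009937.
Hence g_MXN = 1.0139338.
(1.0139338 − 1)/T = 0.082030, i.e. 8.20%.

8.20%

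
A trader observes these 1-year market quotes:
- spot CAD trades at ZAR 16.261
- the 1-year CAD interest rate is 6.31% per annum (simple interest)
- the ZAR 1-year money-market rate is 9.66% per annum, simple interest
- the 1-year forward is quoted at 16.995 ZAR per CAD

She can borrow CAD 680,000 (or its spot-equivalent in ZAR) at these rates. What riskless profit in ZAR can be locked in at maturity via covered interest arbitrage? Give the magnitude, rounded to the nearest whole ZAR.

T = 1 year.
Route A — deposit CAD, sell forward: 680,000 × 1.063100 × 16.995 = ZAR 12,285,821.46.
Route B — convert at spot, deposit ZAR: 680,000 × 16.261 × 1.096600 = ZAR 12,125,632.57.
The quoted forward overvalues CAD, so borrow ZAR, buy CAD at spot, deposit the CAD at 6.31%, and sell the proceeds forward at 16.995.
Profit = 12,285,821.46 − 12,125,632.57 = ZAR 160,189.

ZAR 160,189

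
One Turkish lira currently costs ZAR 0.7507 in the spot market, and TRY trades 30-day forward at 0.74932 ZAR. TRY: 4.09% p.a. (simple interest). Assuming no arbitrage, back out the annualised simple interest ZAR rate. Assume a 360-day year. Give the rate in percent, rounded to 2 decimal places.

1.88%

T = 30/360 years.
F/S = 0.74932/0.7507 = 0.9981617 = (growth of ZAR) / (growth of TRY).
The TRY side grows by 1 + 0.0409×30/360 = 1.0034083.
That pins the ZAR growth at 1.0015637.
r = (1.0015637 − 1)/(30/360) = 0.018764 → 1.88%.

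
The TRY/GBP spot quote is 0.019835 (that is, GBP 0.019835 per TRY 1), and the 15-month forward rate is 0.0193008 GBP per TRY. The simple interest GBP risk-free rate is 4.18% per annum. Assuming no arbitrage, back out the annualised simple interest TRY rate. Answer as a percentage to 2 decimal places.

T = 15/12 years.
CIP gives F = S · g_GBP/g_TRY, so g_GBP/g_TRY = 0.0193008/0.019835 = 0.9730678.
The GBP side grows by 1 + 0.0418×15/12 = 1.052250.
Hence g_TRY = 1.0813738.
r = (1.0813738 − 1)/(15/12) = 0.065099 → 6.51%.

6.51%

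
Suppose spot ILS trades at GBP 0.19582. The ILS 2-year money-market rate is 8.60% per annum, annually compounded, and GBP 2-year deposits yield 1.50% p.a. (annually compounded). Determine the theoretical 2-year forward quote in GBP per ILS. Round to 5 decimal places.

0.17105

T = 2 years.
Growth of 1 GBP over T: (1 + 0.0150)^2 = 1.030225.
ILS growth factor: (1 + 0.0860)^2 = 1.179396.
CIP: F = S · (grow GBP)/(grow ILS) = 0.19582 × 1.030225/1.179396 = 0.1710525 GBP per ILS.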